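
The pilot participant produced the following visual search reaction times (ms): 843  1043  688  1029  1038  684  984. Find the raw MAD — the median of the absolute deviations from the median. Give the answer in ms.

Sorted: 684, 688, 843, 984, 1029, 1038, 1043 → median = 984
|x − 984|: 141, 59, 296, 45, 54, 300, 0
Sorted deviations: 0, 45, 54, 59, 141, 296, 300 → MAD = 59

59 ms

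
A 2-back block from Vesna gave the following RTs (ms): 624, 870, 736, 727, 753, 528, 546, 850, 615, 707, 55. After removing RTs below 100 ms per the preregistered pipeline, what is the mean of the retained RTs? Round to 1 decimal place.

695.6 ms

Excluded: 55
Retained (n=10): Σ = 6956
Mean = 6956/10 = 695.6000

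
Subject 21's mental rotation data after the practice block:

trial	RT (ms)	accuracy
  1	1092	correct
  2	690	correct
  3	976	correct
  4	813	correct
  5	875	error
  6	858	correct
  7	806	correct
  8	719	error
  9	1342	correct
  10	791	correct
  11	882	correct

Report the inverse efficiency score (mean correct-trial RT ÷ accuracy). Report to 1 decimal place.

Correct trials (n=9): 1092, 690, 976, 813, 858, 806, 1342, 791, 882
Mean correct RT = 8250/9 = 916.6667 ms
Proportion correct = 9/11
IES = 916.6667 / (9/11) = 1120.370 ms

1120.4 ms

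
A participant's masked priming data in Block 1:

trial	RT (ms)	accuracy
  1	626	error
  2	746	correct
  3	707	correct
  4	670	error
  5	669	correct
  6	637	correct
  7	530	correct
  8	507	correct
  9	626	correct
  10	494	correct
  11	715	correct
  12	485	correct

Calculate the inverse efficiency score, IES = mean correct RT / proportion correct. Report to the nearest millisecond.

734 ms

Correct trials (n=10): 746, 707, 669, 637, 530, 507, 626, 494, 715, 485
Mean correct RT = 6116/10 = 611.6000 ms
Proportion correct = 10/12
IES = 611.6000 / (10/12) = 733.920 ms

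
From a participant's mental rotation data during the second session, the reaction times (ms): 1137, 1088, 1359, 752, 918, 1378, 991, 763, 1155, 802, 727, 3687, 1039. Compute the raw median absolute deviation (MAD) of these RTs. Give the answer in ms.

237 ms

Sorted: 727, 752, 763, 802, 918, 991, 1039, 1088, 1137, 1155, 1359, 1378, 3687 → median = 1039
|x − 1039|: 98, 49, 320, 287, 121, 339, 48, 276, 116, 237, 312, 2648, 0
Sorted deviations: 0, 48, 49, 98, 116, 121, 237, 276, 287, 312, 320, 339, 2648 → MAD = 237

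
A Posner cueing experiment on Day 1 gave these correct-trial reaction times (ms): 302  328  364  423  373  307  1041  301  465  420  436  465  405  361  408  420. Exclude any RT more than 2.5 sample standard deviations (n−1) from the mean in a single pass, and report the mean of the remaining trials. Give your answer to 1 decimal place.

385.2 ms

n = 16, ΣRT = 6819, M = 426.188
Σ(x−M)² = 447856.44; s = √(447856.44/15) = 172.792
Cutoffs: 426.188 ± 2.5·172.792 → [-5.8, 858.2]
Outside: 1041 → excluded.
Retained (n=15): Σ = 5778, mean = 5778/15 = 385.200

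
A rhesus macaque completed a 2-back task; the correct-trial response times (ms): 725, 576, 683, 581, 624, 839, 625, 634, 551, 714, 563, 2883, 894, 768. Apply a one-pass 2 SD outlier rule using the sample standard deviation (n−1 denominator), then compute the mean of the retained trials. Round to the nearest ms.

n = 14, ΣRT = 11660, M = 832.857
Σ(x−M)² = 4667329.71; s = √(4667329.71/13) = 599.187
Cutoffs: 832.857 ± 2·599.187 → [-365.5, 2031.2]
Outside: 2883 → excluded.
Retained (n=13): Σ = 8777, mean = 8777/13 = 675.154

675 ms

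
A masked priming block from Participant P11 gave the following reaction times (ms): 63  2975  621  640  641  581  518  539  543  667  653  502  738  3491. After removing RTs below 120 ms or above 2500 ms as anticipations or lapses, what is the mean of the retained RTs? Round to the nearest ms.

Excluded: 63, 2975, 3491
Retained (n=11): Σ = 6643
Mean = 6643/11 = 603.9091

604 ms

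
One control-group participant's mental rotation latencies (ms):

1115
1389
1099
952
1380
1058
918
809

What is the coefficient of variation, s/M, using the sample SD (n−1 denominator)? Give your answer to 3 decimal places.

0.191

n = 8, Σ = 8720, M = 1090.0000
Σ(x−M)² = 302820.000; s = √(302820.000/7) = 207.9904
CV = 207.9904 / 1090.0000 = 0.19082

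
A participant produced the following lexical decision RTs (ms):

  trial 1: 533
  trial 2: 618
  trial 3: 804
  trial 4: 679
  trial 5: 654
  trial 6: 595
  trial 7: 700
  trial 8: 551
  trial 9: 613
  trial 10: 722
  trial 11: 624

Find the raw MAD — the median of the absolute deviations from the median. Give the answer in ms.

Sorted: 533, 551, 595, 613, 618, 624, 654, 679, 700, 722, 804 → median = 624
|x − 624|: 91, 6, 180, 55, 30, 29, 76, 73, 11, 98, 0
Sorted deviations: 0, 6, 11, 29, 30, 55, 73, 76, 91, 98, 180 → MAD = 55

55 ms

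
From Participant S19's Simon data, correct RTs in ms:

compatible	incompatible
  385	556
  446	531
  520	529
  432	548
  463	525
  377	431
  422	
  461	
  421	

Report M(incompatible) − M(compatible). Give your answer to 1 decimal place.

M(compatible) = 3927/9 = 436.333
M(incompatible) = 3120/6 = 520.000
Difference = 520.000 − 436.333 = 83.667 ms

83.7 ms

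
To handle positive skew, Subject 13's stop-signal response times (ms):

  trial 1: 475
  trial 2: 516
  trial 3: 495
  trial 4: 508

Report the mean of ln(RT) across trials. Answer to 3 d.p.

6.211

ln(RT): 6.1633, 6.2461, 6.2046, 6.2305
Σ ln(RT) = 24.8445
Mean = 24.8445/4 = 6.21112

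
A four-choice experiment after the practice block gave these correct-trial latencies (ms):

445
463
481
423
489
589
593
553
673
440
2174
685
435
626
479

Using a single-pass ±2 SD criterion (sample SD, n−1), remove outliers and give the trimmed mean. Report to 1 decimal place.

n = 15, ΣRT = 9548, M = 636.533
Σ(x−M)² = 2641135.73; s = √(2641135.73/14) = 434.342
Cutoffs: 636.533 ± 2·434.342 → [-232.1, 1505.2]
Outside: 2174 → excluded.
Retained (n=14): Σ = 7374, mean = 7374/14 = 526.714

526.7 ms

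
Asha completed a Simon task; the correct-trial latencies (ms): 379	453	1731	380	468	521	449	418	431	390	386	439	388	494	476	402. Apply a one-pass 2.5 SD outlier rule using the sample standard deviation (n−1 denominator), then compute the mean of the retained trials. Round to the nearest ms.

n = 16, ΣRT = 8205, M = 512.812
Σ(x−M)² = 1611112.44; s = √(1611112.44/15) = 327.731
Cutoffs: 512.812 ± 2.5·327.731 → [-306.5, 1332.1]
Outside: 1731 → excluded.
Retained (n=15): Σ = 6474, mean = 6474/15 = 431.600

432 ms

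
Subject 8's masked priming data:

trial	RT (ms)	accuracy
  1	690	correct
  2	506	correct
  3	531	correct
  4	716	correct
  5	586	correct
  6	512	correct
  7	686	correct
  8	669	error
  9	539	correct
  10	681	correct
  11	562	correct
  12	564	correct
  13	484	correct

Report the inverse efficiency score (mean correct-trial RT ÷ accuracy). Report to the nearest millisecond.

Correct trials (n=12): 690, 506, 531, 716, 586, 512, 686, 539, 681, 562, 564, 484
Mean correct RT = 7057/12 = 588.0833 ms
Proportion correct = 12/13
IES = 588.0833 / (12/13) = 637.090 ms

637 ms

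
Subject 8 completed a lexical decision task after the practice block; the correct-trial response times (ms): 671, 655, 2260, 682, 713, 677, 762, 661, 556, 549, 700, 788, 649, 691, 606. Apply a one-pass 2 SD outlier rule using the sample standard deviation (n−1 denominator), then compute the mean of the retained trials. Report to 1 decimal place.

668.6 ms

n = 15, ΣRT = 11620, M = 774.667
Σ(x−M)² = 2422025.33; s = √(2422025.33/14) = 415.935
Cutoffs: 774.667 ± 2·415.935 → [-57.2, 1606.5]
Outside: 2260 → excluded.
Retained (n=14): Σ = 9360, mean = 9360/14 = 668.571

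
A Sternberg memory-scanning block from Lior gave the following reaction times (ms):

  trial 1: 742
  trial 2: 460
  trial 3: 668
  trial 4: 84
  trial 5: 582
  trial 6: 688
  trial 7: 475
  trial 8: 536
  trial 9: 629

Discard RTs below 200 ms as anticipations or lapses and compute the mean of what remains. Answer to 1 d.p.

Excluded: 84
Retained (n=8): Σ = 4780
Mean = 4780/8 = 597.5000

597.5 ms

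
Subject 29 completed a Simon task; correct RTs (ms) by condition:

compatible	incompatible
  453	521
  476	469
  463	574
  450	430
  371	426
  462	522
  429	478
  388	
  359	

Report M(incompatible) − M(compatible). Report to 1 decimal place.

60.7 ms

M(compatible) = 3851/9 = 427.889
M(incompatible) = 3420/7 = 488.571
Difference = 488.571 − 427.889 = 60.683 ms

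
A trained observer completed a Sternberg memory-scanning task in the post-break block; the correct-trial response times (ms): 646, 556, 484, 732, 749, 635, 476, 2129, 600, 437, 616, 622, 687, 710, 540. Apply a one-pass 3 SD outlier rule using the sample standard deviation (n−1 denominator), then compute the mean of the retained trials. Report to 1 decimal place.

n = 15, ΣRT = 10619, M = 707.933
Σ(x−M)² = 2287408.93; s = √(2287408.93/14) = 404.211
Cutoffs: 707.933 ± 3·404.211 → [-504.7, 1920.6]
Outside: 2129 → excluded.
Retained (n=14): Σ = 8490, mean = 8490/14 = 606.429

606.4 ms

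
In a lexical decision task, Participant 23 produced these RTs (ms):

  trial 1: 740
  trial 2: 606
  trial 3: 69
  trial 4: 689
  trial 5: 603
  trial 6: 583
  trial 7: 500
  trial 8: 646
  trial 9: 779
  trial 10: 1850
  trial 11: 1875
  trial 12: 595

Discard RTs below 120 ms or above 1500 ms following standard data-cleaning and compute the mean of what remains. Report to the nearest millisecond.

638 ms

Excluded: 69, 1850, 1875
Retained (n=9): Σ = 5741
Mean = 5741/9 = 637.8889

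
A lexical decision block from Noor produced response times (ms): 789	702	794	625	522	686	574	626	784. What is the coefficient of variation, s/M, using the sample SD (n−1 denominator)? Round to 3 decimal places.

n = 9, Σ = 6102, M = 678.0000
Σ(x−M)² = 78318.000; s = √(78318.000/8) = 98.9432
CV = 98.9432 / 678.0000 = 0.14593

0.146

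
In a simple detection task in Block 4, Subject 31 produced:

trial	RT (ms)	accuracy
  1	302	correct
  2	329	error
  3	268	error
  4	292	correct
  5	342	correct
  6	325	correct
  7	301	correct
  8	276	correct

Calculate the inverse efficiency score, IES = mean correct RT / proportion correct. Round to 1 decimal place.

Correct trials (n=6): 302, 292, 342, 325, 301, 276
Mean correct RT = 1838/6 = 306.3333 ms
Proportion correct = 6/8
IES = 306.3333 / (6/8) = 408.444 ms

408.4 ms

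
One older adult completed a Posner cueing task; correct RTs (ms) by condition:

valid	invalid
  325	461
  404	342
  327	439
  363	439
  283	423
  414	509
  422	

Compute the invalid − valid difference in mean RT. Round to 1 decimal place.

72.9 ms

M(valid) = 2538/7 = 362.571
M(invalid) = 2613/6 = 435.500
Difference = 435.500 − 362.571 = 72.929 ms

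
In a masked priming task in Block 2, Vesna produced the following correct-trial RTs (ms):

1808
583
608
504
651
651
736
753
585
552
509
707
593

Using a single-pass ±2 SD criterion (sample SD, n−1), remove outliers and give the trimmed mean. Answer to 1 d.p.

619.3 ms

n = 13, ΣRT = 9240, M = 710.769
Σ(x−M)² = 1378740.31; s = √(1378740.31/12) = 338.962
Cutoffs: 710.769 ± 2·338.962 → [32.8, 1388.7]
Outside: 1808 → excluded.
Retained (n=12): Σ = 7432, mean = 7432/12 = 619.333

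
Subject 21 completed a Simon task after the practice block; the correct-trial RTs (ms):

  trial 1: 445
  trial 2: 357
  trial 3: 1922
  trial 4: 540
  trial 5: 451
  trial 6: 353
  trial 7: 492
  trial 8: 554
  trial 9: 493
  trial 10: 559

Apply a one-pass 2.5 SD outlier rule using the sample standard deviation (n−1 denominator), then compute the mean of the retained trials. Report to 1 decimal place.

471.6 ms

n = 10, ΣRT = 6166, M = 616.600
Σ(x−M)² = 1941722.40; s = √(1941722.40/9) = 464.486
Cutoffs: 616.600 ± 2.5·464.486 → [-544.6, 1777.8]
Outside: 1922 → excluded.
Retained (n=9): Σ = 4244, mean = 4244/9 = 471.556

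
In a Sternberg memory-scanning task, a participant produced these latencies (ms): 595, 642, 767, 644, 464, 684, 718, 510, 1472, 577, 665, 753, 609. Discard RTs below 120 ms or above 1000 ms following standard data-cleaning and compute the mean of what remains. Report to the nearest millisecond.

Excluded: 1472
Retained (n=12): Σ = 7628
Mean = 7628/12 = 635.6667

636 ms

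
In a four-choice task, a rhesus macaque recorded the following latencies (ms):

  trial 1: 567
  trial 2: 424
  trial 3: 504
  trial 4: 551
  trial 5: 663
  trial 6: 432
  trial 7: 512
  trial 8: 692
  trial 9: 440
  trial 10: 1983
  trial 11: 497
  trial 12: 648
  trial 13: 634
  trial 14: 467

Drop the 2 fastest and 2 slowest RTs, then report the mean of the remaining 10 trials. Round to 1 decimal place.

548.3 ms

Sorted: 424, 432, 440, 467, 497, 504, 512, 551, 567, 634, 648, 663, 692, 1983
Drop lowest 2 (424, 432) and highest 2 (692, 1983)
Remaining (n=10): Σ = 5483, mean = 5483/10 = 548.300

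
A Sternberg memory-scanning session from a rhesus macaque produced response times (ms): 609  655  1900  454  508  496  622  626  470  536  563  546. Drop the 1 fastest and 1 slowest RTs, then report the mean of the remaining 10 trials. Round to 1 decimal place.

Sorted: 454, 470, 496, 508, 536, 546, 563, 609, 622, 626, 655, 1900
Drop lowest 1 (454) and highest 1 (1900)
Remaining (n=10): Σ = 5631, mean = 5631/10 = 563.100

563.1 ms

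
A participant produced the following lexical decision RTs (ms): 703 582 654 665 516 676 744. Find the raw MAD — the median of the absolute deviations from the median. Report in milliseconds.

38 ms

Sorted: 516, 582, 654, 665, 676, 703, 744 → median = 665
|x − 665|: 38, 83, 11, 0, 149, 11, 79
Sorted deviations: 0, 11, 11, 38, 79, 83, 149 → MAD = 38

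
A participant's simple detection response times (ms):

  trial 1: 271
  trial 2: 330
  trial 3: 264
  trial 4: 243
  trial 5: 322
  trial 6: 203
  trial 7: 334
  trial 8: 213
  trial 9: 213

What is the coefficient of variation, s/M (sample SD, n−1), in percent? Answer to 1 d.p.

19.7%

n = 9, Σ = 2393, M = 265.8889
Σ(x−M)² = 22000.889; s = √(22000.889/8) = 52.4415
CV = 52.4415 / 265.8889 = 0.19723 = 19.723%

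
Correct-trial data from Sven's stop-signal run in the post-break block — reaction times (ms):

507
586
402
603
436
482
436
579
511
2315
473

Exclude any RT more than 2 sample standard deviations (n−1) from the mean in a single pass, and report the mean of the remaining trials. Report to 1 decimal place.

n = 11, ΣRT = 7330, M = 666.364
Σ(x−M)² = 3033044.55; s = √(3033044.55/10) = 550.731
Cutoffs: 666.364 ± 2·550.731 → [-435.1, 1767.8]
Outside: 2315 → excluded.
Retained (n=10): Σ = 5015, mean = 5015/10 = 501.500

501.5 ms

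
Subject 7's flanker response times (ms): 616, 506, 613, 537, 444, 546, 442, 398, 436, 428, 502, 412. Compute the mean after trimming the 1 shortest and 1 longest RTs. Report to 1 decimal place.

Sorted: 398, 412, 428, 436, 442, 444, 502, 506, 537, 546, 613, 616
Drop lowest 1 (398) and highest 1 (616)
Remaining (n=10): Σ = 4866, mean = 4866/10 = 486.600

486.6 ms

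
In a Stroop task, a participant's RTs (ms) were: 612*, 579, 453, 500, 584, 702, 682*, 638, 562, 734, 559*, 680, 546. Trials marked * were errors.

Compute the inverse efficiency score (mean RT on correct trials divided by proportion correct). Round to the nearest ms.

Correct trials (n=10): 579, 453, 500, 584, 702, 638, 562, 734, 680, 546
Mean correct RT = 5978/10 = 597.8000 ms
Proportion correct = 10/13
IES = 597.8000 / (10/13) = 777.140 ms

777 ms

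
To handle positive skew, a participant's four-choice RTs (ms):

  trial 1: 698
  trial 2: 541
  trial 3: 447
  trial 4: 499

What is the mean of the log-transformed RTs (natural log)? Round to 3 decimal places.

6.289

ln(RT): 6.5482, 6.2934, 6.1026, 6.2126
Σ ln(RT) = 25.1568
Mean = 25.1568/4 = 6.28920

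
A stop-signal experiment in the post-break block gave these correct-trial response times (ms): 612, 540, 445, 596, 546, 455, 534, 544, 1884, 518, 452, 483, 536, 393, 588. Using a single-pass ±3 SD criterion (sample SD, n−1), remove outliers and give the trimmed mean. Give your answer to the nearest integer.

n = 15, ΣRT = 9126, M = 608.400
Σ(x−M)² = 1796221.60; s = √(1796221.60/14) = 358.192
Cutoffs: 608.400 ± 3·358.192 → [-466.2, 1683.0]
Outside: 1884 → excluded.
Retained (n=14): Σ = 7242, mean = 7242/14 = 517.286

517 ms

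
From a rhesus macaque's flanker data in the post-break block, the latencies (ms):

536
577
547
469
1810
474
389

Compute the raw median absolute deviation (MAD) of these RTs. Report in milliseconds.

Sorted: 389, 469, 474, 536, 547, 577, 1810 → median = 536
|x − 536|: 0, 41, 11, 67, 1274, 62, 147
Sorted deviations: 0, 11, 41, 62, 67, 147, 1274 → MAD = 62

62 ms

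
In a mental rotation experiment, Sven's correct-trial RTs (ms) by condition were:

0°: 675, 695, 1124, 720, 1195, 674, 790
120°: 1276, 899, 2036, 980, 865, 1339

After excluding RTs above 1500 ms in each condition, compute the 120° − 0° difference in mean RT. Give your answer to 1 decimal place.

120°: exclude 2036
M(0°) = 5873/7 = 839.000
M(120°) = 5359/5 = 1071.800
Difference = 1071.800 − 839.000 = 232.800 ms

232.8 ms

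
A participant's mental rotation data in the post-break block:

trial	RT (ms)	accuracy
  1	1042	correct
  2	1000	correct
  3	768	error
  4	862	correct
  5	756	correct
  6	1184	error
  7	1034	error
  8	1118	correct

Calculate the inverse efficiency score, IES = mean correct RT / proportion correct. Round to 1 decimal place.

Correct trials (n=5): 1042, 1000, 862, 756, 1118
Mean correct RT = 4778/5 = 955.6000 ms
Proportion correct = 5/8
IES = 955.6000 / (5/8) = 1528.960 ms

1529.0 ms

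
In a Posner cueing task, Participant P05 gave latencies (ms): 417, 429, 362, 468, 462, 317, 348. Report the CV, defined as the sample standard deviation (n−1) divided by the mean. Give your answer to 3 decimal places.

n = 7, Σ = 2803, M = 400.4286
Σ(x−M)² = 20633.714; s = √(20633.714/6) = 58.6426
CV = 58.6426 / 400.4286 = 0.14645

0.146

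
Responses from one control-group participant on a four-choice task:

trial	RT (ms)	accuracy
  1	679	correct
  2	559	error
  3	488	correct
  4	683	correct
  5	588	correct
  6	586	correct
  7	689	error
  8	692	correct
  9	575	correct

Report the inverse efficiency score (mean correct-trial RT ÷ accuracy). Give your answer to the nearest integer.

788 ms

Correct trials (n=7): 679, 488, 683, 588, 586, 692, 575
Mean correct RT = 4291/7 = 613.0000 ms
Proportion correct = 7/9
IES = 613.0000 / (7/9) = 788.143 ms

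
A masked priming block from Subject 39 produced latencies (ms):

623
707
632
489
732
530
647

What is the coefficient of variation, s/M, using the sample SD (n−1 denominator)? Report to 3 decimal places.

0.141

n = 7, Σ = 4360, M = 622.8571
Σ(x−M)² = 46198.857; s = √(46198.857/6) = 87.7486
CV = 87.7486 / 622.8571 = 0.14088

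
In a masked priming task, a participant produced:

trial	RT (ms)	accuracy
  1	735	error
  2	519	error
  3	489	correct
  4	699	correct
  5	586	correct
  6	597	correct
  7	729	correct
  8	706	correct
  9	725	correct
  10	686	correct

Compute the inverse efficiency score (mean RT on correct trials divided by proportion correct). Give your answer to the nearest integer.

815 ms

Correct trials (n=8): 489, 699, 586, 597, 729, 706, 725, 686
Mean correct RT = 5217/8 = 652.1250 ms
Proportion correct = 8/10
IES = 652.1250 / (8/10) = 815.156 ms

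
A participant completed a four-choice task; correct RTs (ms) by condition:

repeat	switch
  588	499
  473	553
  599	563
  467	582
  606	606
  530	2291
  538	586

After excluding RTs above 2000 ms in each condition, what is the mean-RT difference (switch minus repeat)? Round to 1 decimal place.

21.8 ms

switch: exclude 2291
M(repeat) = 3801/7 = 543.000
M(switch) = 3389/6 = 564.833
Difference = 564.833 − 543.000 = 21.833 ms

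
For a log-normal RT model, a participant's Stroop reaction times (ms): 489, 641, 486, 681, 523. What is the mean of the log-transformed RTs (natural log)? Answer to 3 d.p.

ln(RT): 6.1924, 6.4630, 6.1862, 6.5236, 6.2596
Σ ln(RT) = 31.6247
Mean = 31.6247/5 = 6.32495

6.325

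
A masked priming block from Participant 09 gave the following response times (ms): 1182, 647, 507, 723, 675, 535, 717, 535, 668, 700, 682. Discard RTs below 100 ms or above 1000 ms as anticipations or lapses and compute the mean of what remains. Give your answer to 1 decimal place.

638.9 ms

Excluded: 1182
Retained (n=10): Σ = 6389
Mean = 6389/10 = 638.9000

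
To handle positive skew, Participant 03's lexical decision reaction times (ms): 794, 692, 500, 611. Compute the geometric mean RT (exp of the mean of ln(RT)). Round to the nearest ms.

ln(RT): 6.6771, 6.5396, 6.2146, 6.4151
Mean ln(RT) = 25.8464/4 = 6.46159
Geometric mean = exp(6.46159) = 640.08 ms

640 ms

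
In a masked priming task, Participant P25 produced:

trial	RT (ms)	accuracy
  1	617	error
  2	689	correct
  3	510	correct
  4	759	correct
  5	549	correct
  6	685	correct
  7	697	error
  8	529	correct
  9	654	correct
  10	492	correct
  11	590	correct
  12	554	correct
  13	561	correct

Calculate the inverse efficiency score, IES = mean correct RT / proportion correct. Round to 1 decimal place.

706.1 ms

Correct trials (n=11): 689, 510, 759, 549, 685, 529, 654, 492, 590, 554, 561
Mean correct RT = 6572/11 = 597.4545 ms
Proportion correct = 11/13
IES = 597.4545 / (11/13) = 706.083 ms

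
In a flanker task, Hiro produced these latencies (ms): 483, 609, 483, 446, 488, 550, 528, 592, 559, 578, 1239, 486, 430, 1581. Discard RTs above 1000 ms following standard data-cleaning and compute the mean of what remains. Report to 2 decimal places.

Excluded: 1239, 1581
Retained (n=12): Σ = 6232
Mean = 6232/12 = 519.3333

519.33 ms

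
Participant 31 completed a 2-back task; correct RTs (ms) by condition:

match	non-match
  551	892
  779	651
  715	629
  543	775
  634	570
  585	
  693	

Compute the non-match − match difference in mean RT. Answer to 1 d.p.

M(match) = 4500/7 = 642.857
M(non-match) = 3517/5 = 703.400
Difference = 703.400 − 642.857 = 60.543 ms

60.5 ms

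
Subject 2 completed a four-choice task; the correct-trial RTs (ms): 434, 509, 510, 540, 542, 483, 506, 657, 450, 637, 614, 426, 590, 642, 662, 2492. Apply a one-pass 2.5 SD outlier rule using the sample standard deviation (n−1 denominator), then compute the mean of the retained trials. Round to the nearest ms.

n = 16, ΣRT = 10694, M = 668.375
Σ(x−M)² = 3641585.75; s = √(3641585.75/15) = 492.719
Cutoffs: 668.375 ± 2.5·492.719 → [-563.4, 1900.2]
Outside: 2492 → excluded.
Retained (n=15): Σ = 8202, mean = 8202/15 = 546.800

547 ms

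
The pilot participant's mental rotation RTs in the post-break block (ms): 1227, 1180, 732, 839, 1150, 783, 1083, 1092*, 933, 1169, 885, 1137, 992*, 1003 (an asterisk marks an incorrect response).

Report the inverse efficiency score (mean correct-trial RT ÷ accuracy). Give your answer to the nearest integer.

Correct trials (n=12): 1227, 1180, 732, 839, 1150, 783, 1083, 933, 1169, 885, 1137, 1003
Mean correct RT = 12121/12 = 1010.0833 ms
Proportion correct = 12/14
IES = 1010.0833 / (12/14) = 1178.431 ms

1178 ms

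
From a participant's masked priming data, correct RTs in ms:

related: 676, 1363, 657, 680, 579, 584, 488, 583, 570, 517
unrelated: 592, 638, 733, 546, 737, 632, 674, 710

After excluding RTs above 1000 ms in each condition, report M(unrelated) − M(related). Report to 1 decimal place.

65.1 ms

related: exclude 1363
M(related) = 5334/9 = 592.667
M(unrelated) = 5262/8 = 657.750
Difference = 657.750 − 592.667 = 65.083 ms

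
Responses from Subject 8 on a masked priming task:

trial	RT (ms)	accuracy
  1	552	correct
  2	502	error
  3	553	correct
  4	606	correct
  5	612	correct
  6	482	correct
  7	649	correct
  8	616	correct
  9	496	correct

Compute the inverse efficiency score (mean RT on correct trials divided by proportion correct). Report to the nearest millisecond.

642 ms

Correct trials (n=8): 552, 553, 606, 612, 482, 649, 616, 496
Mean correct RT = 4566/8 = 570.7500 ms
Proportion correct = 8/9
IES = 570.7500 / (8/9) = 642.094 ms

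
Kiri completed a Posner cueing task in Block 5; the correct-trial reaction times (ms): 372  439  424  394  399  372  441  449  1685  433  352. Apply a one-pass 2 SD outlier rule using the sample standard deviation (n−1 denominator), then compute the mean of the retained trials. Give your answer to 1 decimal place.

n = 11, ΣRT = 5760, M = 523.636
Σ(x−M)² = 1494256.55; s = √(1494256.55/10) = 386.556
Cutoffs: 523.636 ± 2·386.556 → [-249.5, 1296.7]
Outside: 1685 → excluded.
Retained (n=10): Σ = 4075, mean = 4075/10 = 407.500

407.5 ms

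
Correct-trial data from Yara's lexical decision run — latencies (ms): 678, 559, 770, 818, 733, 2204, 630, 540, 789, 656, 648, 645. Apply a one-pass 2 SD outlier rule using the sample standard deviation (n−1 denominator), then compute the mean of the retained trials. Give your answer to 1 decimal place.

678.7 ms

n = 12, ΣRT = 9670, M = 805.833
Σ(x−M)² = 2213971.67; s = √(2213971.67/11) = 448.631
Cutoffs: 805.833 ± 2·448.631 → [-91.4, 1703.1]
Outside: 2204 → excluded.
Retained (n=11): Σ = 7466, mean = 7466/11 = 678.727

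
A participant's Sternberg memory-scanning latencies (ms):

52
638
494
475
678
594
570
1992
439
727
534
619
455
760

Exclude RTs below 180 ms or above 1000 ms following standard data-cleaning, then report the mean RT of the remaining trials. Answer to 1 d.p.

581.9 ms

Excluded: 52, 1992
Retained (n=12): Σ = 6983
Mean = 6983/12 = 581.9167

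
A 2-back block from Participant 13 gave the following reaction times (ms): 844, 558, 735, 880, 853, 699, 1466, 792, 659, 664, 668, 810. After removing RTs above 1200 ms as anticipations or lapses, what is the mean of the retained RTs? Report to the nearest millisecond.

742 ms

Excluded: 1466
Retained (n=11): Σ = 8162
Mean = 8162/11 = 742.0000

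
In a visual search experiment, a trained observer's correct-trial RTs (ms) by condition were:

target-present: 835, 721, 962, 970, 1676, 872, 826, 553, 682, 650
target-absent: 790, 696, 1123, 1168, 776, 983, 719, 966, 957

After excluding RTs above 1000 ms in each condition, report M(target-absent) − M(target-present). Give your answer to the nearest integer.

55 ms

target-present: exclude 1676
target-absent: exclude 1123, 1168
M(target-present) = 7071/9 = 785.667
M(target-absent) = 5887/7 = 841.000
Difference = 841.000 − 785.667 = 55.333 ms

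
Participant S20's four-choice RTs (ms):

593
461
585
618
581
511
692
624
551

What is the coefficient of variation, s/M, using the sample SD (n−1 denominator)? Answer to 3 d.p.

n = 9, Σ = 5216, M = 579.5556
Σ(x−M)² = 35880.222; s = √(35880.222/8) = 66.9703
CV = 66.9703 / 579.5556 = 0.11555

0.116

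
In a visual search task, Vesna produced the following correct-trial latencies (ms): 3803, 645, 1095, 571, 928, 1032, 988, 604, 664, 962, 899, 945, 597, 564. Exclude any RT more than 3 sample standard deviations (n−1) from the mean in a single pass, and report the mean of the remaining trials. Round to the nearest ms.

n = 14, ΣRT = 14297, M = 1021.214
Σ(x−M)² = 8812838.36; s = √(8812838.36/13) = 823.353
Cutoffs: 1021.214 ± 3·823.353 → [-1448.8, 3491.3]
Outside: 3803 → excluded.
Retained (n=13): Σ = 10494, mean = 10494/13 = 807.231

807 ms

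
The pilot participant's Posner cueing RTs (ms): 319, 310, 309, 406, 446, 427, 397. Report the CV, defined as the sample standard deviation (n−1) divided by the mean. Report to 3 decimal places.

0.158

n = 7, Σ = 2614, M = 373.4286
Σ(x−M)² = 20889.714; s = √(20889.714/6) = 59.0052
CV = 59.0052 / 373.4286 = 0.15801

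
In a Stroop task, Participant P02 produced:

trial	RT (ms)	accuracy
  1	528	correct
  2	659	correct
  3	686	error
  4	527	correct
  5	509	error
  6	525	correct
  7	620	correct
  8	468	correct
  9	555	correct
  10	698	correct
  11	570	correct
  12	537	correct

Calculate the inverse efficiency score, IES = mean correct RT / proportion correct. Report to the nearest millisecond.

682 ms

Correct trials (n=10): 528, 659, 527, 525, 620, 468, 555, 698, 570, 537
Mean correct RT = 5687/10 = 568.7000 ms
Proportion correct = 10/12
IES = 568.7000 / (10/12) = 682.440 ms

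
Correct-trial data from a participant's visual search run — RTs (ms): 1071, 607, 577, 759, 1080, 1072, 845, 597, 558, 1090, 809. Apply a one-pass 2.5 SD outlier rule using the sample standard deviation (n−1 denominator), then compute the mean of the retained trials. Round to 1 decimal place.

824.1 ms

n = 11, ΣRT = 9065, M = 824.091
Σ(x−M)² = 494078.91; s = √(494078.91/10) = 222.279
Cutoffs: 824.091 ± 2.5·222.279 → [268.4, 1379.8]
No RTs fall outside the cutoffs; all 11 retained. Mean = 9065/11 = 824.091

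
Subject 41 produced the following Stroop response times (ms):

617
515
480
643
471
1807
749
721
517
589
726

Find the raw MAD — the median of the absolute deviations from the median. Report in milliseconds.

104 ms

Sorted: 471, 480, 515, 517, 589, 617, 643, 721, 726, 749, 1807 → median = 617
|x − 617|: 0, 102, 137, 26, 146, 1190, 132, 104, 100, 28, 109
Sorted deviations: 0, 26, 28, 100, 102, 104, 109, 132, 137, 146, 1190 → MAD = 104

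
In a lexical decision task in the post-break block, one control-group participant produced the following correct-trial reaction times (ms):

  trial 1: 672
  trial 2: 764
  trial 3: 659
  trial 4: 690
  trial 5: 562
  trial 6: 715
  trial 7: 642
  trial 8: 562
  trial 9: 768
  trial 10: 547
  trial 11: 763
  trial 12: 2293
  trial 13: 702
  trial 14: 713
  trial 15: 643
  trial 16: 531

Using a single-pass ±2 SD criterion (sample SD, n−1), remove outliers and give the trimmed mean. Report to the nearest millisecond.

662 ms

n = 16, ΣRT = 12226, M = 764.125
Σ(x−M)² = 2584179.75; s = √(2584179.75/15) = 415.065
Cutoffs: 764.125 ± 2·415.065 → [-66.0, 1594.3]
Outside: 2293 → excluded.
Retained (n=15): Σ = 9933, mean = 9933/15 = 662.200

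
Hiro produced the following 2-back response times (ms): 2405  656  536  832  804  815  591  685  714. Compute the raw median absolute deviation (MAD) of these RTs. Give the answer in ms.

101 ms

Sorted: 536, 591, 656, 685, 714, 804, 815, 832, 2405 → median = 714
|x − 714|: 1691, 58, 178, 118, 90, 101, 123, 29, 0
Sorted deviations: 0, 29, 58, 90, 101, 118, 123, 178, 1691 → MAD = 101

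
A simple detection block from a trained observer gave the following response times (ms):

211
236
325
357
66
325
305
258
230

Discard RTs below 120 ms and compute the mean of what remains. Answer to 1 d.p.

280.9 ms

Excluded: 66
Retained (n=8): Σ = 2247
Mean = 2247/8 = 280.8750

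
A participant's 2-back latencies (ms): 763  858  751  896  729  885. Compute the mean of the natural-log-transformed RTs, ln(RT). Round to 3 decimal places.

6.698

ln(RT): 6.6373, 6.7546, 6.6214, 6.7979, 6.5917, 6.7856
Σ ln(RT) = 40.1885
Mean = 40.1885/6 = 6.69808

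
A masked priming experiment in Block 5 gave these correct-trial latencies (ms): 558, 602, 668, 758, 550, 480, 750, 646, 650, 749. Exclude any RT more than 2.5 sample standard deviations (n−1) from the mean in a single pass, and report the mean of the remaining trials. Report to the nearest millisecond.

n = 10, ΣRT = 6411, M = 641.100
Σ(x−M)² = 80680.90; s = √(80680.90/9) = 94.681
Cutoffs: 641.100 ± 2.5·94.681 → [404.4, 877.8]
No RTs fall outside the cutoffs; all 10 retained. Mean = 6411/10 = 641.100

641 ms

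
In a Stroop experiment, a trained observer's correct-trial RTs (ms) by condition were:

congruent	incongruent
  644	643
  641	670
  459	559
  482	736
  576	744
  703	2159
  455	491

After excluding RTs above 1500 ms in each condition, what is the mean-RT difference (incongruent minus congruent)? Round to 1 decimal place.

incongruent: exclude 2159
M(congruent) = 3960/7 = 565.714
M(incongruent) = 3843/6 = 640.500
Difference = 640.500 − 565.714 = 74.786 ms

74.8 ms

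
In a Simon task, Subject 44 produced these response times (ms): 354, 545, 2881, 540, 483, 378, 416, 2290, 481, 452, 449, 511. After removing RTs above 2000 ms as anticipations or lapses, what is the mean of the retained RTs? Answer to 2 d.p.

Excluded: 2290, 2881
Retained (n=10): Σ = 4609
Mean = 4609/10 = 460.9000

460.90 ms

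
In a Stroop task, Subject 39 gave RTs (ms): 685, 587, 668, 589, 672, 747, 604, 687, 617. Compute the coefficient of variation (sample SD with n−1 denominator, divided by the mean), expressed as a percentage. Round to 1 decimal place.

n = 9, Σ = 5856, M = 650.6667
Σ(x−M)² = 23702.000; s = √(23702.000/8) = 54.4311
CV = 54.4311 / 650.6667 = 0.08365 = 8.365%

8.4%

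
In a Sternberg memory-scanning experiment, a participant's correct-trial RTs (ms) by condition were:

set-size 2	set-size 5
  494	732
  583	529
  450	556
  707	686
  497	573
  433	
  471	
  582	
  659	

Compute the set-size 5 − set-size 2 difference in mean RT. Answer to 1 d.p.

M(set-size 2) = 4876/9 = 541.778
M(set-size 5) = 3076/5 = 615.200
Difference = 615.200 − 541.778 = 73.422 ms

73.4 ms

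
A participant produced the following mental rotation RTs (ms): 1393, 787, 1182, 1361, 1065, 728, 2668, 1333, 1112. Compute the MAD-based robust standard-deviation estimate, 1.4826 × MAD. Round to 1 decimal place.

265.4 ms

Sorted: 728, 787, 1065, 1112, 1182, 1333, 1361, 1393, 2668 → median = 1182
|x − 1182| sorted: 0, 70, 117, 151, 179, 211, 395, 454, 1486 → MAD = 179
Robust SD ≈ 1.4826 × 179 = 265.385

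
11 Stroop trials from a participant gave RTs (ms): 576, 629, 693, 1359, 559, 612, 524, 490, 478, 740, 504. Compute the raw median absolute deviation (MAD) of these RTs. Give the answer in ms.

Sorted: 478, 490, 504, 524, 559, 576, 612, 629, 693, 740, 1359 → median = 576
|x − 576|: 0, 53, 117, 783, 17, 36, 52, 86, 98, 164, 72
Sorted deviations: 0, 17, 36, 52, 53, 72, 86, 98, 117, 164, 783 → MAD = 72

72 ms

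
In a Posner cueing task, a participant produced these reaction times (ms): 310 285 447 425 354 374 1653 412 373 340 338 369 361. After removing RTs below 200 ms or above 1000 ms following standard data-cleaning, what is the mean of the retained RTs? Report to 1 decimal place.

365.7 ms

Excluded: 1653
Retained (n=12): Σ = 4388
Mean = 4388/12 = 365.6667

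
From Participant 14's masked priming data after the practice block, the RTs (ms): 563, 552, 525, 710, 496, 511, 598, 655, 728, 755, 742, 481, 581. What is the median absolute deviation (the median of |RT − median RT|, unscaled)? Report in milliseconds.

Sorted: 481, 496, 511, 525, 552, 563, 581, 598, 655, 710, 728, 742, 755 → median = 581
|x − 581|: 18, 29, 56, 129, 85, 70, 17, 74, 147, 174, 161, 100, 0
Sorted deviations: 0, 17, 18, 29, 56, 70, 74, 85, 100, 129, 147, 161, 174 → MAD = 74

74 ms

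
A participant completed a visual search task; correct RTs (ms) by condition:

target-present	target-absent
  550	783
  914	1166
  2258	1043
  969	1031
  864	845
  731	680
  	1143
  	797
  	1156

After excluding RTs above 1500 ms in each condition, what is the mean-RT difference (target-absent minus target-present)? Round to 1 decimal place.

target-present: exclude 2258
M(target-present) = 4028/5 = 805.600
M(target-absent) = 8644/9 = 960.444
Difference = 960.444 − 805.600 = 154.844 ms

154.8 ms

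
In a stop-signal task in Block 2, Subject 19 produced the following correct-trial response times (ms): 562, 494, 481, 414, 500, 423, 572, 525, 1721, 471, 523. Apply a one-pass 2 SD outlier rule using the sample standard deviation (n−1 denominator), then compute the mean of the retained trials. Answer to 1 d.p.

n = 11, ΣRT = 6686, M = 607.818
Σ(x−M)² = 1387713.64; s = √(1387713.64/10) = 372.520
Cutoffs: 607.818 ± 2·372.520 → [-137.2, 1352.9]
Outside: 1721 → excluded.
Retained (n=10): Σ = 4965, mean = 4965/10 = 496.500

496.5 ms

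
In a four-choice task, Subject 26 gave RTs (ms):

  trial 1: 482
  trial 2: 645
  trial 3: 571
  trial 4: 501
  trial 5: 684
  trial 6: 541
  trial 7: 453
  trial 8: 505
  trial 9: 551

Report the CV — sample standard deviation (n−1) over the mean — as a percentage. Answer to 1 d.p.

13.8%

n = 9, Σ = 4933, M = 548.1111
Σ(x−M)² = 45930.889; s = √(45930.889/8) = 75.7718
CV = 75.7718 / 548.1111 = 0.13824 = 13.824%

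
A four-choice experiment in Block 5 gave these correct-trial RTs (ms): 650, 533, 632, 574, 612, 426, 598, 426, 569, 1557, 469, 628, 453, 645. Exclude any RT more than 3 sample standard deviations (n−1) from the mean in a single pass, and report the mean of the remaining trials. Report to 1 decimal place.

n = 14, ΣRT = 8772, M = 626.571
Σ(x−M)² = 1017893.43; s = √(1017893.43/13) = 279.820
Cutoffs: 626.571 ± 3·279.820 → [-212.9, 1466.0]
Outside: 1557 → excluded.
Retained (n=13): Σ = 7215, mean = 7215/13 = 555.000

555.0 ms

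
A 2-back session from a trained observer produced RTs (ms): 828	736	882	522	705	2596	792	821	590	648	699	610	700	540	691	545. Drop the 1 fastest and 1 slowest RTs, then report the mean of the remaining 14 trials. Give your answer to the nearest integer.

Sorted: 522, 540, 545, 590, 610, 648, 691, 699, 700, 705, 736, 792, 821, 828, 882, 2596
Drop lowest 1 (522) and highest 1 (2596)
Remaining (n=14): Σ = 9787, mean = 9787/14 = 699.071

699 ms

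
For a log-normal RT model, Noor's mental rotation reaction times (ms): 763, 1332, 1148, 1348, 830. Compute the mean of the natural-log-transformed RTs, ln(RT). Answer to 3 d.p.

ln(RT): 6.6373, 7.1944, 7.0458, 7.2064, 6.7214
Σ ln(RT) = 34.8053
Mean = 34.8053/5 = 6.96105

6.961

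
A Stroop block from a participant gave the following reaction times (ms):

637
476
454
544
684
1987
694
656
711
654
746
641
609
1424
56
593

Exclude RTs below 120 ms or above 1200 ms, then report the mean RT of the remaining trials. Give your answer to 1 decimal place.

623.0 ms

Excluded: 56, 1424, 1987
Retained (n=13): Σ = 8099
Mean = 8099/13 = 623.0000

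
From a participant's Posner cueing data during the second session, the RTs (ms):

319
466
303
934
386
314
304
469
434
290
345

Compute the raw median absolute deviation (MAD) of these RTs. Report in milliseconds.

Sorted: 290, 303, 304, 314, 319, 345, 386, 434, 466, 469, 934 → median = 345
|x − 345|: 26, 121, 42, 589, 41, 31, 41, 124, 89, 55, 0
Sorted deviations: 0, 26, 31, 41, 41, 42, 55, 89, 121, 124, 589 → MAD = 42

42 ms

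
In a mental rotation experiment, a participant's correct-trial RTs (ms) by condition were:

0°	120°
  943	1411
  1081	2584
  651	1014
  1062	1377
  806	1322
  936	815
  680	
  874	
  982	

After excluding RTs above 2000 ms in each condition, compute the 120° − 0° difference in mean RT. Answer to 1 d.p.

120°: exclude 2584
M(0°) = 8015/9 = 890.556
M(120°) = 5939/5 = 1187.800
Difference = 1187.800 − 890.556 = 297.244 ms

297.2 ms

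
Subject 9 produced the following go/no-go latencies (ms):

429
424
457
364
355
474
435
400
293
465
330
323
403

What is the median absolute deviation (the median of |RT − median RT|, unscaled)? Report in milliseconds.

Sorted: 293, 323, 330, 355, 364, 400, 403, 424, 429, 435, 457, 465, 474 → median = 403
|x − 403|: 26, 21, 54, 39, 48, 71, 32, 3, 110, 62, 73, 80, 0
Sorted deviations: 0, 3, 21, 26, 32, 39, 48, 54, 62, 71, 73, 80, 110 → MAD = 48

48 ms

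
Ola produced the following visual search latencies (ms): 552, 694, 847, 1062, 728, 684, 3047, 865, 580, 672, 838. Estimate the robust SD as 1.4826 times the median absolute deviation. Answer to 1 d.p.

176.4 ms

Sorted: 552, 580, 672, 684, 694, 728, 838, 847, 865, 1062, 3047 → median = 728
|x − 728| sorted: 0, 34, 44, 56, 110, 119, 137, 148, 176, 334, 2319 → MAD = 119
Robust SD ≈ 1.4826 × 119 = 176.429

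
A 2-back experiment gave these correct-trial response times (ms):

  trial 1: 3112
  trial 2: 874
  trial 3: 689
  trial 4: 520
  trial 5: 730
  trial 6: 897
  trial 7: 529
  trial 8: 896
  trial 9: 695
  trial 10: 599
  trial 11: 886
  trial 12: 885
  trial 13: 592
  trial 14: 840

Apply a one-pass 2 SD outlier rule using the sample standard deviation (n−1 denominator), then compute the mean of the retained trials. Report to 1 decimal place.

n = 14, ΣRT = 12744, M = 910.286
Σ(x−M)² = 5479136.86; s = √(5479136.86/13) = 649.209
Cutoffs: 910.286 ± 2·649.209 → [-388.1, 2208.7]
Outside: 3112 → excluded.
Retained (n=13): Σ = 9632, mean = 9632/13 = 740.923

740.9 ms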